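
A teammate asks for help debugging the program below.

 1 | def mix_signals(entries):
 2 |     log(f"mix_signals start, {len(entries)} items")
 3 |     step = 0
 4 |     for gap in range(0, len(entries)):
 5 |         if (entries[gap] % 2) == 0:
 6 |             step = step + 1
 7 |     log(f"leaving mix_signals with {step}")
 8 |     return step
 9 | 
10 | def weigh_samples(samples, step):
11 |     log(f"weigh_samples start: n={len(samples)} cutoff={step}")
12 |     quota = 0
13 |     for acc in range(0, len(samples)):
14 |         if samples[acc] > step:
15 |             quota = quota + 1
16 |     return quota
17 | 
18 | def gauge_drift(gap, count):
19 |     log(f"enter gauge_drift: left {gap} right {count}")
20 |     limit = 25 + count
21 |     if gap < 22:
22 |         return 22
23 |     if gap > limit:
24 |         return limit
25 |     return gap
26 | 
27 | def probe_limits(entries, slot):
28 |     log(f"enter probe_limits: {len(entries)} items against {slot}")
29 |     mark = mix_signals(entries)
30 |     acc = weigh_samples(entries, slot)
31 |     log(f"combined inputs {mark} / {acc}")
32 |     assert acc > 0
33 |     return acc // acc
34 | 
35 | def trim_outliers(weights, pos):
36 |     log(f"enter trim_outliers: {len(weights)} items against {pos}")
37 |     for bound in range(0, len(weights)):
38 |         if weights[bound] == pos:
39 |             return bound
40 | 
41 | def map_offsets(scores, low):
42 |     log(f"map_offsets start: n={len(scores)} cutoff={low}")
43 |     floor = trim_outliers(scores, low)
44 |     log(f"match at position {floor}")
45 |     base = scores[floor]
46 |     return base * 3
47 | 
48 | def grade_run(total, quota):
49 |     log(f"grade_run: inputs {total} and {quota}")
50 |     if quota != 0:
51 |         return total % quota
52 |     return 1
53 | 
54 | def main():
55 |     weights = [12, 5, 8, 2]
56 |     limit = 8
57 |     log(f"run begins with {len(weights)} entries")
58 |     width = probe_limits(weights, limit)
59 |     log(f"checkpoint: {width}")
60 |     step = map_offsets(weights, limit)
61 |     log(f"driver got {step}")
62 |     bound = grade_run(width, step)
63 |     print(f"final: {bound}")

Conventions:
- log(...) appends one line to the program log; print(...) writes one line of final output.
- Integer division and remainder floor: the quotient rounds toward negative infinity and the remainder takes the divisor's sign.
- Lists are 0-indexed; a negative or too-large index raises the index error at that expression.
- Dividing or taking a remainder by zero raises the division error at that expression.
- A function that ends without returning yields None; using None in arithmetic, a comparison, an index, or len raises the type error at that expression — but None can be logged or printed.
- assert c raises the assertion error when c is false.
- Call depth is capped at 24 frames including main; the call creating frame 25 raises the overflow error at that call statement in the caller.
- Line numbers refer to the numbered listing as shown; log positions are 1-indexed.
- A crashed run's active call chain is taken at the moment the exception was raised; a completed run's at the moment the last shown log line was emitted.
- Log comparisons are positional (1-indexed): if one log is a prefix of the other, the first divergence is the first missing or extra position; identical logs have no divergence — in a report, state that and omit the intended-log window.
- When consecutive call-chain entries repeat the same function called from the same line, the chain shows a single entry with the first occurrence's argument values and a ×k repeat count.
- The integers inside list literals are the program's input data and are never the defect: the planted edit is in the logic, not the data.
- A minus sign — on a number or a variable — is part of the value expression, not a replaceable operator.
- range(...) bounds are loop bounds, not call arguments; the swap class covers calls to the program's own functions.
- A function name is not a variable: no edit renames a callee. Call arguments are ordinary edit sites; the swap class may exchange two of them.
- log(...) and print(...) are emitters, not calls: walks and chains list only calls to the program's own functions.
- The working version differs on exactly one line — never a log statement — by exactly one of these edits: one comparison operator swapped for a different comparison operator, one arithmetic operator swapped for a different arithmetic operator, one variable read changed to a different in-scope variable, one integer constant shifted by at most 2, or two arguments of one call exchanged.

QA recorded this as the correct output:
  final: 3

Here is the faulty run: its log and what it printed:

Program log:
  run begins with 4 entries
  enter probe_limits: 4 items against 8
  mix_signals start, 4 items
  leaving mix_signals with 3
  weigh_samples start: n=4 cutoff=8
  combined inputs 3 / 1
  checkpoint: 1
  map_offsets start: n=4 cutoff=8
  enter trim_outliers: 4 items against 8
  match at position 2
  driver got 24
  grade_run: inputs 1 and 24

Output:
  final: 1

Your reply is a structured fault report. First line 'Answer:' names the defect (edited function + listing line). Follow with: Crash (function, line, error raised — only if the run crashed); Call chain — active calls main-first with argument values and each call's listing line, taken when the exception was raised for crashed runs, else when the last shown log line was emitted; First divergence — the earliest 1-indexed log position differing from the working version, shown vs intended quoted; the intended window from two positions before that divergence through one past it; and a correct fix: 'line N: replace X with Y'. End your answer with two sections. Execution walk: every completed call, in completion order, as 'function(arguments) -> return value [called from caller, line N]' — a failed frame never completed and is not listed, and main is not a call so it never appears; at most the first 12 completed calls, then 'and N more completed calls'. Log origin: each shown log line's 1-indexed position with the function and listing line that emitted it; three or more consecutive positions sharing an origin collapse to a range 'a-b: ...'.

Answer: the defect is in probe_limits at line 33.
The tell: Everything matches until log position 7, which reads 'checkpoint: 1' in place of 'checkpoint: 3'.
Call chain: main -> grade_run(1, 24) (called at line 62).
First divergence: position 7 — shown 'checkpoint: 1', intended 'checkpoint: 3'.
Intended log window:
  5: weigh_samples start: n=4 cutoff=8
  6: combined inputs 3 / 1
  7: checkpoint: 3
  8: map_offsets start: n=4 cutoff=8
Execution walk:
  mix_signals([12, 5, 8, 2]) -> 3  [called from probe_limits, line 29]
  weigh_samples([12, 5, 8, 2], 8) -> 1  [called from probe_limits, line 30]
  probe_limits([12, 5, 8, 2], 8) -> 1  [called from main, line 58]
  trim_outliers([12, 5, 8, 2], 8) -> 2  [called from map_offsets, line 43]
  map_offsets([12, 5, 8, 2], 8) -> 24  [called from main, line 60]
  grade_run(1, 24) -> 1  [called from main, line 62]
Log line origins:
  1: logged in main at line 57
  2: logged in probe_limits at line 28
  3: logged in mix_signals at line 2
  4: logged in mix_signals at line 7
  5: logged in weigh_samples at line 11
  6: logged in probe_limits at line 31
  7: logged in main at line 59
  8: logged in map_offsets at line 42
  9: logged in trim_outliers at line 36
  10: logged in map_offsets at line 44
  11: logged in main at line 61
  12: logged in grade_run at line 49
A correct fix: line 33: replace `acc // acc` with `mark // acc`.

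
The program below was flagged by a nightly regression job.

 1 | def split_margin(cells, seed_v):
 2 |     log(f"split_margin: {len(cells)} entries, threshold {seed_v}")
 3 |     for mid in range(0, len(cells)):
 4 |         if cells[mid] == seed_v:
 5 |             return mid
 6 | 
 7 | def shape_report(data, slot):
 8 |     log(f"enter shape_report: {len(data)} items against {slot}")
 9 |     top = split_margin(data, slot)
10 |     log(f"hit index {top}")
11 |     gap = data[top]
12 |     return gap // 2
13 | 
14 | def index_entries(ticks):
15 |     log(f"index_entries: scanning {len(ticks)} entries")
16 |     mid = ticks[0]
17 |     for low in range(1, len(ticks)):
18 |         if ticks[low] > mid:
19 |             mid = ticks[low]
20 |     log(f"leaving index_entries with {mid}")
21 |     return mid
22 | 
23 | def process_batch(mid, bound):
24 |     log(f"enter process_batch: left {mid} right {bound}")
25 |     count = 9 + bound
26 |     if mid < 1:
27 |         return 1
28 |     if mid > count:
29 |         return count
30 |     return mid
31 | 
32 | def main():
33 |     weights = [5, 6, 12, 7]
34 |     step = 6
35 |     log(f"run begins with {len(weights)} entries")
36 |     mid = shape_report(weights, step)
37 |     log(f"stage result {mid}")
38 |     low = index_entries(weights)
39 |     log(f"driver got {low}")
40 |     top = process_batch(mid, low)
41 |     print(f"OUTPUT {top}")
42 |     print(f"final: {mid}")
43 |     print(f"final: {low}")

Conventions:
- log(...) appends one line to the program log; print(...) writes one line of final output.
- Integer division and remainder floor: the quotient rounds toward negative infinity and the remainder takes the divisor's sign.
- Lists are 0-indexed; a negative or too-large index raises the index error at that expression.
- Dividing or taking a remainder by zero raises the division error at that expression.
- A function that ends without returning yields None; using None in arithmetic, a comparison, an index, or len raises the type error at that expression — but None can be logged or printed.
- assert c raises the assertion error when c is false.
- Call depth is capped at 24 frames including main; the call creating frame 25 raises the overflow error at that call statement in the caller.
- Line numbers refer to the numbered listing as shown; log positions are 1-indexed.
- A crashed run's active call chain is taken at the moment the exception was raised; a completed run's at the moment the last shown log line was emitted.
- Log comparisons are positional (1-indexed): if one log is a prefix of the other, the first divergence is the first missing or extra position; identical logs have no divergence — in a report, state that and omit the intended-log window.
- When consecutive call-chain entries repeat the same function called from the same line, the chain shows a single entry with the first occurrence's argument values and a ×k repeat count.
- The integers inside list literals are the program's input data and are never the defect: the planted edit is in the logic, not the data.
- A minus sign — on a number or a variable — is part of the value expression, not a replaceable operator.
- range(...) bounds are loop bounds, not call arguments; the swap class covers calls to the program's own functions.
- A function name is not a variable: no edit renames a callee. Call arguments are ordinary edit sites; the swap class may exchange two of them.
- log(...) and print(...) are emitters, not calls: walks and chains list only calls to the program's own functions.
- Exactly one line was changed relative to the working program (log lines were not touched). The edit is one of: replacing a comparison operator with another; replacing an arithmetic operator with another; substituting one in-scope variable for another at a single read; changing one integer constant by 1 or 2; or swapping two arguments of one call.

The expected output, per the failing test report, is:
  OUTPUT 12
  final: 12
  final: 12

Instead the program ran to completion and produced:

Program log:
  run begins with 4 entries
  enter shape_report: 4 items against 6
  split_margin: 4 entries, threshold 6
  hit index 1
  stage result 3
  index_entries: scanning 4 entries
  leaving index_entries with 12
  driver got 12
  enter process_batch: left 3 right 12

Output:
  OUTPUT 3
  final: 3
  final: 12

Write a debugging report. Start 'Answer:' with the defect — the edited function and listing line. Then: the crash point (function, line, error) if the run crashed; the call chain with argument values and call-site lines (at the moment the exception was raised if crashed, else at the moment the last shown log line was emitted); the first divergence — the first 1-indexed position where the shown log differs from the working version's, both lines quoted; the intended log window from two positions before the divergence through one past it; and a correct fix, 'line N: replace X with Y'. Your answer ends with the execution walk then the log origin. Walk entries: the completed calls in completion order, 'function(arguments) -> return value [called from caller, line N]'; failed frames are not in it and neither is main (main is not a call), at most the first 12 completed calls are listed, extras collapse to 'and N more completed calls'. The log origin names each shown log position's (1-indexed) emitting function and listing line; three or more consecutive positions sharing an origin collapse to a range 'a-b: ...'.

Answer: the defect is in shape_report at line 12.
Core observation: Everything matches until log position 5, which reads 'stage result 3' in place of 'stage result 12'.
Call chain: main -> process_batch(3, 12) (called at line 40).
First divergence: position 5; shown 'stage result 3' vs intended 'stage result 12'.
Intended log window:
  3: split_margin: 4 entries, threshold 6
  4: hit index 1
  5: stage result 12
  6: index_entries: scanning 4 entries
Execution walk:
  split_margin([5, 6, 12, 7], 6) -> 1  [called from shape_report, line 9]
  shape_report([5, 6, 12, 7], 6) -> 3  [called from main, line 36]
  index_entries([5, 6, 12, 7]) -> 12  [called from main, line 38]
  process_batch(3, 12) -> 3  [called from main, line 40]
Log origins:
  1: from main, line 35
  2: from shape_report, line 8
  3: from split_margin, line 2
  4: from shape_report, line 10
  5: from main, line 37
  6: from index_entries, line 15
  7: from index_entries, line 20
  8: from main, line 39
  9: from process_batch, line 24
A correct fix: line 12: replace `//` with `*`.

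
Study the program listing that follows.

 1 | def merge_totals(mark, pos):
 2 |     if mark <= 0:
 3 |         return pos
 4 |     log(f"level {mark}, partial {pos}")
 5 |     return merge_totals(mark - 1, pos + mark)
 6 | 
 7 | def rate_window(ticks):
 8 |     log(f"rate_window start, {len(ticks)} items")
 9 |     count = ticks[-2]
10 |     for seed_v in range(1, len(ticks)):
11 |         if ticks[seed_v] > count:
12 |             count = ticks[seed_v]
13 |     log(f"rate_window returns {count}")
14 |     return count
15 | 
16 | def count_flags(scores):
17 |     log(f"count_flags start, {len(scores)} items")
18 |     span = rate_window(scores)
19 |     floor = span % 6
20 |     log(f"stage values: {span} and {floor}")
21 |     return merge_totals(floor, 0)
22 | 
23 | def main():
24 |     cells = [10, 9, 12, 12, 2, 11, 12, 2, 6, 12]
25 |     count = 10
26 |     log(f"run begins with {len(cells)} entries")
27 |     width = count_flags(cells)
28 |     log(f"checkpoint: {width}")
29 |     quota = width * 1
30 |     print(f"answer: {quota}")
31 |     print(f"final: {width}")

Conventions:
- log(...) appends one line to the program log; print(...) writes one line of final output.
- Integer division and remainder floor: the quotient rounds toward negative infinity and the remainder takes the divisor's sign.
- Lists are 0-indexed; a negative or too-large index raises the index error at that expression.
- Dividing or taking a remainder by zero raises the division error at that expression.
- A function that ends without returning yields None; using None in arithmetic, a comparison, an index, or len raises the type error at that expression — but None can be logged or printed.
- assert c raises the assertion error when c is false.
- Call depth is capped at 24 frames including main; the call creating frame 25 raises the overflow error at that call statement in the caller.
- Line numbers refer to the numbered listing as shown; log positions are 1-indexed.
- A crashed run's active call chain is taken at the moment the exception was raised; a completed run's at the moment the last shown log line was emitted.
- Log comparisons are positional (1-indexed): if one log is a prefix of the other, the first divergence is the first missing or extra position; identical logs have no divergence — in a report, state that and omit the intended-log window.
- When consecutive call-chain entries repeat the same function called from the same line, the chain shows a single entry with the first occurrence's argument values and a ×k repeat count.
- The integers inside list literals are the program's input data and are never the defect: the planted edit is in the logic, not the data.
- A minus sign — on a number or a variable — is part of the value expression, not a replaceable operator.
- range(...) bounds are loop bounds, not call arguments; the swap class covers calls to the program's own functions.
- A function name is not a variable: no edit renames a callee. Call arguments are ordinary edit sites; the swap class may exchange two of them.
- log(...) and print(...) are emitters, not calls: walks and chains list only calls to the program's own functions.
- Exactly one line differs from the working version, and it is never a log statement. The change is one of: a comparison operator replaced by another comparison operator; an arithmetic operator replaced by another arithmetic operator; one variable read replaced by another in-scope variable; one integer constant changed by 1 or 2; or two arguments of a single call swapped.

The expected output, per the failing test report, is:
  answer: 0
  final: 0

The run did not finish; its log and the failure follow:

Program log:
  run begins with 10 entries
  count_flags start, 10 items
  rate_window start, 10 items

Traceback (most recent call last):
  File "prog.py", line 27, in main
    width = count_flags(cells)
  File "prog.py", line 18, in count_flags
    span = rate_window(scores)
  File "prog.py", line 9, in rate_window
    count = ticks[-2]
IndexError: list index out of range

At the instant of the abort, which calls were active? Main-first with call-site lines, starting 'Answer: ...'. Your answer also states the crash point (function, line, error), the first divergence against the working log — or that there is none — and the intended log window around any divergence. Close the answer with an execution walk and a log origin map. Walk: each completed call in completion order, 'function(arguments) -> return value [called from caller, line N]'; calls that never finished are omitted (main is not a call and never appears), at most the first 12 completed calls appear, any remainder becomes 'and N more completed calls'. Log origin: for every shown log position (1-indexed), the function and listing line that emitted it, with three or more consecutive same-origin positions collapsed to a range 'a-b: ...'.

Answer: main -> count_flags (called at line 27) -> rate_window (called at line 18).
The tell: The faulty run's log stops after 3 lines; the working version's next line would be 'rate_window returns 12'.
Crash: rate_window, line 9, IndexError.
First divergence: position 4 (shown log ended at 3 lines; the working version continues: 'rate_window returns 12').
Intended log window:
  2: count_flags start, 10 items
  3: rate_window start, 10 items
  4: rate_window returns 12
  5: stage values: 12 and 0
Execution walk:
  (no call completed)
Origin of each log line:
  1: from main, line 26
  2: from count_flags, line 17
  3: from rate_window, line 8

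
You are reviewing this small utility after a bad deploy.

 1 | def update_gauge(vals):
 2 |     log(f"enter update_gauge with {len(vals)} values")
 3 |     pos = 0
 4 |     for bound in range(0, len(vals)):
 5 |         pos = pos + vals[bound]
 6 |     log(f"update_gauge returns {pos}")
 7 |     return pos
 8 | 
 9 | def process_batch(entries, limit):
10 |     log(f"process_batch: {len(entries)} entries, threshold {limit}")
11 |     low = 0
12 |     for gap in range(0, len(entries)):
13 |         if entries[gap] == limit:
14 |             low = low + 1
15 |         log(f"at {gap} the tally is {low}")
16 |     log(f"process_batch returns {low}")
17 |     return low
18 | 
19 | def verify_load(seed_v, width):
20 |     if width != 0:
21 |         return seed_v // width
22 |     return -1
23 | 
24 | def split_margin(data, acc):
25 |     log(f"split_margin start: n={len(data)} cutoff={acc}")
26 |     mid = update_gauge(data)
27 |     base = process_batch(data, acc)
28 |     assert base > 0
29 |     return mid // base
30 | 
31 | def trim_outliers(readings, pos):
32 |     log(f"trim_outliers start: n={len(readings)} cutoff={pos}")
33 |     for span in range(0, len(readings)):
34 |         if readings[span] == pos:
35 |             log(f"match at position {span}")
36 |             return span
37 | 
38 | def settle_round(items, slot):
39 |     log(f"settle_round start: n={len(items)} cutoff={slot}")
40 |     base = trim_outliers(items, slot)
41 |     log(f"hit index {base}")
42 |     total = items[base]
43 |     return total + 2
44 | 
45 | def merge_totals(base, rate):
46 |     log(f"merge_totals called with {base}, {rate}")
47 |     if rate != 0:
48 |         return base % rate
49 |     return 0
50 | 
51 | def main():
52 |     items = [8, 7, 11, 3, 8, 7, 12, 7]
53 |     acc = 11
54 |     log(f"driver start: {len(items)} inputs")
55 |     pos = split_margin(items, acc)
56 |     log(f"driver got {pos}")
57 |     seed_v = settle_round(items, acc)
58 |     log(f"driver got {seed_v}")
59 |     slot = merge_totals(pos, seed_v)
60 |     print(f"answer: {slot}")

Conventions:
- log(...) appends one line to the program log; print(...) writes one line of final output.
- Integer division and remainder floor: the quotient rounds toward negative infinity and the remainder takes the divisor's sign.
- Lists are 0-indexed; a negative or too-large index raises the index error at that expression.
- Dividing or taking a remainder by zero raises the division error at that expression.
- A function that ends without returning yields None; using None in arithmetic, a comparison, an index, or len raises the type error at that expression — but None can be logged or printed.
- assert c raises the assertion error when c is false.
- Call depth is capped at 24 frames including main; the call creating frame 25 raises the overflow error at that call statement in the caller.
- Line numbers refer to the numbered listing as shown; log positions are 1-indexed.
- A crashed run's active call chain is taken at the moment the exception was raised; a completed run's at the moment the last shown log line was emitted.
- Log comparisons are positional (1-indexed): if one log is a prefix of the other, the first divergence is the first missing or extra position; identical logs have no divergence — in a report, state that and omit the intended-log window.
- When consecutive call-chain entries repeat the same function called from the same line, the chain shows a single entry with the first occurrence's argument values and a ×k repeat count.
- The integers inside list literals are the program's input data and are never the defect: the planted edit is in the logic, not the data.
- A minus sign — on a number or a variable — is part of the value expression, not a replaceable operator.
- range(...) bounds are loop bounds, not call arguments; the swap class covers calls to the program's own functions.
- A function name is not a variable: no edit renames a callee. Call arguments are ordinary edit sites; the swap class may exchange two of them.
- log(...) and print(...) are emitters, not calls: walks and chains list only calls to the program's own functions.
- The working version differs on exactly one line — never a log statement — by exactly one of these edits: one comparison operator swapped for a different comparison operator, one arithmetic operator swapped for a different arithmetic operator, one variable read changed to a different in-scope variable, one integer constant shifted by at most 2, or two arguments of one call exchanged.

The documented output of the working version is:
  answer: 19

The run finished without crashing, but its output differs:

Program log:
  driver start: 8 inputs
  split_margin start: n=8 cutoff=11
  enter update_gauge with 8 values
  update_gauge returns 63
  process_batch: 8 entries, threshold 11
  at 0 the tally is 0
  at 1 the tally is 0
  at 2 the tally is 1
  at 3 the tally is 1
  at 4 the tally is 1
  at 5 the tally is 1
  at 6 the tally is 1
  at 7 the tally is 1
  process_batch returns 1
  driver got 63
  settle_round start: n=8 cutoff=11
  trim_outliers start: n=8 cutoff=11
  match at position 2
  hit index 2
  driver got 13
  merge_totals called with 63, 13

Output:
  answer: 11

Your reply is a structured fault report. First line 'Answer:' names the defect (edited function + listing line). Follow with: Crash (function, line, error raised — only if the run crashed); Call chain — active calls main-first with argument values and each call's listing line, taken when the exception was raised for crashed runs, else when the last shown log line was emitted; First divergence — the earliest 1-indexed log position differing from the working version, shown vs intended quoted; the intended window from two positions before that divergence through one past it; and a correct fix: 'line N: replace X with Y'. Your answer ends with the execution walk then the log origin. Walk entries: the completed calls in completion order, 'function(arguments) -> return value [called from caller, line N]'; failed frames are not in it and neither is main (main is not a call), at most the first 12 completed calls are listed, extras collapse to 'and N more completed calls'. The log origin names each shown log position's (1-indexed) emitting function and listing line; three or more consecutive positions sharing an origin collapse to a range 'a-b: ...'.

Answer: the defect is in settle_round at line 43.
Core observation: Position 20 is the first bad log line: 'driver got 13' should read 'driver got 22'.
Call chain: main -> merge_totals(63, 13) (called at line 59).
First divergence: position 20; shown 'driver got 13' vs intended 'driver got 22'.
Intended log window:
  18: match at position 2
  19: hit index 2
  20: driver got 22
  21: merge_totals called with 63, 22
Execution walk:
  update_gauge([8, 7, 11, 3, 8, 7, 12, 7]) -> 63  [called from split_margin, line 26]
  process_batch([8, 7, 11, 3, 8, 7, 12, 7], 11) -> 1  [called from split_margin, line 27]
  split_margin([8, 7, 11, 3, 8, 7, 12, 7], 11) -> 63  [called from main, line 55]
  trim_outliers([8, 7, 11, 3, 8, 7, 12, 7], 11) -> 2  [called from settle_round, line 40]
  settle_round([8, 7, 11, 3, 8, 7, 12, 7], 11) -> 13  [called from main, line 57]
  merge_totals(63, 13) -> 11  [called from main, line 59]
Log origin:
  1: logged in main at line 54
  2: logged in split_margin at line 25
  3: logged in update_gauge at line 2
  4: logged in update_gauge at line 6
  5: logged in process_batch at line 10
  6-13: logged in process_batch at line 15
  14: logged in process_batch at line 16
  15: logged in main at line 56
  16: logged in settle_round at line 39
  17: logged in trim_outliers at line 32
  18: logged in trim_outliers at line 35
  19: logged in settle_round at line 41
  20: logged in main at line 58
  21: logged in merge_totals at line 46
A correct fix: line 43: replace `+` with `*`.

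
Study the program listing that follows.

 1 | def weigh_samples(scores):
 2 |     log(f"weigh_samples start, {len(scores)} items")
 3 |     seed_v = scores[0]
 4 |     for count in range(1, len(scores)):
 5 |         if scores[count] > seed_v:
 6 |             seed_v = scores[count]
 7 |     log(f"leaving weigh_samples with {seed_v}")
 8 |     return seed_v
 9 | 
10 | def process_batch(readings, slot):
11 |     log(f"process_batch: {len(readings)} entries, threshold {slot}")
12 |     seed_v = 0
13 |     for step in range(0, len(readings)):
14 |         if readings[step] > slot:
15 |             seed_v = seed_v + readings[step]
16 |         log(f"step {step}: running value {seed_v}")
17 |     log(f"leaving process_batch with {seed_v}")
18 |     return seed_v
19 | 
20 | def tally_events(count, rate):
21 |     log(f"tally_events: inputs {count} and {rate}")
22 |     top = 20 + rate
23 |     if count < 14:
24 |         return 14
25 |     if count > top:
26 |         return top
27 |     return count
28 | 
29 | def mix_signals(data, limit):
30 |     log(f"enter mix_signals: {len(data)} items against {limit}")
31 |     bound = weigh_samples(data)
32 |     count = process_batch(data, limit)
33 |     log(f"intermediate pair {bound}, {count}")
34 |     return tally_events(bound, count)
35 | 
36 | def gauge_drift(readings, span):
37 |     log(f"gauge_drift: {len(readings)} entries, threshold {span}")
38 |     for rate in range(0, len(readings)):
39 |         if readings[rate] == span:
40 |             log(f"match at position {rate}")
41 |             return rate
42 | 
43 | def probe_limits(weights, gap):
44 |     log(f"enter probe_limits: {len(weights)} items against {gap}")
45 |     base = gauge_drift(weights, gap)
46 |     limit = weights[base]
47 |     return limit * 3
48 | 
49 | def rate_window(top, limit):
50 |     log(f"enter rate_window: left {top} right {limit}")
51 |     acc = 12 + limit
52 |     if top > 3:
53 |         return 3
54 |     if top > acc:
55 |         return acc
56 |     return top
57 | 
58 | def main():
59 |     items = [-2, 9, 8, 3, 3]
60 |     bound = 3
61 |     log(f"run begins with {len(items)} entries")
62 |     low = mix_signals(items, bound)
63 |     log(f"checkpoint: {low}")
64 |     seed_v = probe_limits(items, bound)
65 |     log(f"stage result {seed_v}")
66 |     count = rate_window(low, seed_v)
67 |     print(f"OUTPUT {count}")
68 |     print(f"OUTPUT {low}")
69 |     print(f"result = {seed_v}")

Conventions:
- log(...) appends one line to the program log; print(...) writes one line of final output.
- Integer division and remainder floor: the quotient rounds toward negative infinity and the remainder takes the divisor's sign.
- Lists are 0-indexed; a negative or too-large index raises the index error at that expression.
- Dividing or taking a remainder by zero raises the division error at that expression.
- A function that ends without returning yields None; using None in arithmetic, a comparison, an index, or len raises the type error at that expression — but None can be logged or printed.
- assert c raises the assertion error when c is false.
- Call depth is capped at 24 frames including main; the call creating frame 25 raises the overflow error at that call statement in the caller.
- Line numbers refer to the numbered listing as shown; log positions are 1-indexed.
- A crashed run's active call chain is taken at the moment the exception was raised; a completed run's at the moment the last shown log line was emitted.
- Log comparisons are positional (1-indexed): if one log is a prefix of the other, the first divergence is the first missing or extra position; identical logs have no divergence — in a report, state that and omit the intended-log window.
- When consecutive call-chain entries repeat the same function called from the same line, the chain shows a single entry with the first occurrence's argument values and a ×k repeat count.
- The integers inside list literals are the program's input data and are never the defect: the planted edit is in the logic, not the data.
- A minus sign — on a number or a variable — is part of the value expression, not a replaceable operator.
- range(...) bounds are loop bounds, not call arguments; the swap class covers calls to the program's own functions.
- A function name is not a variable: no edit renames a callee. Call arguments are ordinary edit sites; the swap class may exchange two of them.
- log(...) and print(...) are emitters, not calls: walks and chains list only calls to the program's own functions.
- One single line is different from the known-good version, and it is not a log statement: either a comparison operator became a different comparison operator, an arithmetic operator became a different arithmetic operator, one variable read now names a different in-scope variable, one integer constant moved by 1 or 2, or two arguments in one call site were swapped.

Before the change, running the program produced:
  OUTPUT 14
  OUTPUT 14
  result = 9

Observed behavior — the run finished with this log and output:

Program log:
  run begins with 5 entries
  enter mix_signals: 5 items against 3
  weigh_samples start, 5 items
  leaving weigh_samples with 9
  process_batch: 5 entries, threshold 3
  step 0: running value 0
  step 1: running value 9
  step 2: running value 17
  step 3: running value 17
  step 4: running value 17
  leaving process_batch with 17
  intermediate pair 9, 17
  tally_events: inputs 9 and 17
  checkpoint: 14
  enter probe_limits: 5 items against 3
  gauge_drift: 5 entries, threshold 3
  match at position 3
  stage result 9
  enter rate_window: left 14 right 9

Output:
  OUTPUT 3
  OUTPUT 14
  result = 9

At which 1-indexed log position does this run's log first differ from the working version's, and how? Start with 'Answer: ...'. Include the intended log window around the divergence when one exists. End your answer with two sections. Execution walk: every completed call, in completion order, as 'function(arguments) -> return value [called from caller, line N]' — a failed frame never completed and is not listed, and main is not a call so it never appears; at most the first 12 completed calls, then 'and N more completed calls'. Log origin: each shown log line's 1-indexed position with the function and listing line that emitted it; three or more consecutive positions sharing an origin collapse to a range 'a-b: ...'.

Answer: none — the logs agree in full.
Execution walk:
  weigh_samples([-2, 9, 8, 3, 3]) -> 9  [called from mix_signals, line 31]
  process_batch([-2, 9, 8, 3, 3], 3) -> 17  [called from mix_signals, line 32]
  tally_events(9, 17) -> 14  [called from mix_signals, line 34]
  mix_signals([-2, 9, 8, 3, 3], 3) -> 14  [called from main, line 62]
  gauge_drift([-2, 9, 8, 3, 3], 3) -> 3  [called from probe_limits, line 45]
  probe_limits([-2, 9, 8, 3, 3], 3) -> 9  [called from main, line 64]
  rate_window(14, 9) -> 3  [called from main, line 66]
Origin of each log line:
  1: emitted by main (line 61)
  2: emitted by mix_signals (line 30)
  3: emitted by weigh_samples (line 2)
  4: emitted by weigh_samples (line 7)
  5: emitted by process_batch (line 11)
  6-10: emitted by process_batch (line 16)
  11: emitted by process_batch (line 17)
  12: emitted by mix_signals (line 33)
  13: emitted by tally_events (line 21)
  14: emitted by main (line 63)
  15: emitted by probe_limits (line 44)
  16: emitted by gauge_drift (line 37)
  17: emitted by gauge_drift (line 40)
  18: emitted by main (line 65)
  19: emitted by rate_window (line 50)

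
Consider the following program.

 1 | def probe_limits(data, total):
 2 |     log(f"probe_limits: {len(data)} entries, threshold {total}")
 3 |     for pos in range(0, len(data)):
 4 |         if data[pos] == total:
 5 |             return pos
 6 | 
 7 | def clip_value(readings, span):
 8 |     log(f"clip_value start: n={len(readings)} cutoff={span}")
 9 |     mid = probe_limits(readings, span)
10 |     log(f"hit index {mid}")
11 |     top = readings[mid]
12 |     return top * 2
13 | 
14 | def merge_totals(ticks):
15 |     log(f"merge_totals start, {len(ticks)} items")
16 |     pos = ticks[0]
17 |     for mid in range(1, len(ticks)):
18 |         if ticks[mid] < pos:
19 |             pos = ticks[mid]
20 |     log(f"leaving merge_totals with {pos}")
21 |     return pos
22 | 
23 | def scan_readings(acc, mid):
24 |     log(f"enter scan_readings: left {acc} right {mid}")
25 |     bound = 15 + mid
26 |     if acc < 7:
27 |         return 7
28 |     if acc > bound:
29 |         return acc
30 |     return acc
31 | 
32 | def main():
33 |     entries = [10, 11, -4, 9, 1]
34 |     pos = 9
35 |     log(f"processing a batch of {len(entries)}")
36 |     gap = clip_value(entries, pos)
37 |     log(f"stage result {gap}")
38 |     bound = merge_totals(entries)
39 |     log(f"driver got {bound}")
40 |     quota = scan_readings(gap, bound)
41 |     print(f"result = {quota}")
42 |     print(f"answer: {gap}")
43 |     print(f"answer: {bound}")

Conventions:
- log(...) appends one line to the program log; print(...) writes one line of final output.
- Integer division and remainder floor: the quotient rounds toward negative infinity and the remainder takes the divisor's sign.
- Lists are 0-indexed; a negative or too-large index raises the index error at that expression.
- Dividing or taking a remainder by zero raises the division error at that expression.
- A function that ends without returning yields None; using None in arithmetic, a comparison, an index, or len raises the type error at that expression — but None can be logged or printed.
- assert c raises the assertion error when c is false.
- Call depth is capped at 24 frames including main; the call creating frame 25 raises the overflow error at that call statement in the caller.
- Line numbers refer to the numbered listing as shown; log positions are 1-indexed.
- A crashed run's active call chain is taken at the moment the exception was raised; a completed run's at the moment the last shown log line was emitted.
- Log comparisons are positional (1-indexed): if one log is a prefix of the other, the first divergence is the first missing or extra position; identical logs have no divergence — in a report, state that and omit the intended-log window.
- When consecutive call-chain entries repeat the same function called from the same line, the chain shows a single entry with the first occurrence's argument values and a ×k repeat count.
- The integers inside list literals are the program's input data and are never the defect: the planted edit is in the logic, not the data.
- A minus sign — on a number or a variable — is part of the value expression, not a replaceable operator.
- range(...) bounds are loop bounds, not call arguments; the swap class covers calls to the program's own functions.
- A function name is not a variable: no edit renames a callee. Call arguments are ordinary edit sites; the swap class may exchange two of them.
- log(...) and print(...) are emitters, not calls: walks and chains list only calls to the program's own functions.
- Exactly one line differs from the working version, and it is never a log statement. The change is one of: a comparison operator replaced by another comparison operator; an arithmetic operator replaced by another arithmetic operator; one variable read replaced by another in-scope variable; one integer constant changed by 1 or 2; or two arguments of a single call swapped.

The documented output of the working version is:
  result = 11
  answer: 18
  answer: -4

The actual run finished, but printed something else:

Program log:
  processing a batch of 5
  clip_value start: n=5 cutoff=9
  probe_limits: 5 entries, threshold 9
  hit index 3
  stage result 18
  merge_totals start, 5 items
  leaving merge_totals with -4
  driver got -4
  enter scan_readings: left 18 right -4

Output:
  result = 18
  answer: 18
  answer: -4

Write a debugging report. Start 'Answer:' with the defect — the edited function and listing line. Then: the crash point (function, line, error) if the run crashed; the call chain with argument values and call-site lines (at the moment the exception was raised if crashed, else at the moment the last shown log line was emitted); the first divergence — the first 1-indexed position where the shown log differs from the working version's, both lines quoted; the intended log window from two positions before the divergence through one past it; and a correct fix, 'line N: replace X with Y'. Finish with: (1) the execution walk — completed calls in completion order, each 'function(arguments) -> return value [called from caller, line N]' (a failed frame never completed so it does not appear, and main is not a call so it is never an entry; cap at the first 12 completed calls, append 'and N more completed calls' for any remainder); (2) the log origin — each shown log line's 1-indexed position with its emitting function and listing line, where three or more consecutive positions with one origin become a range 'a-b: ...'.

Answer: the defect is in scan_readings at line 29.
The tell: Log streams are identical — the defect surfaces only in the printed output.
Call chain: main -> scan_readings(18, -4) (called at line 40).
First divergence: none; the two logs match at every position.
Execution walk:
  probe_limits([10, 11, -4, 9, 1], 9) -> 3  [called from clip_value, line 9]
  clip_value([10, 11, -4, 9, 1], 9) -> 18  [called from main, line 36]
  merge_totals([10, 11, -4, 9, 1]) -> -4  [called from main, line 38]
  scan_readings(18, -4) -> 18  [called from main, line 40]
Origin of each log line:
  1 — main, line 35
  2 — clip_value, line 8
  3 — probe_limits, line 2
  4 — clip_value, line 10
  5 — main, line 37
  6 — merge_totals, line 15
  7 — merge_totals, line 20
  8 — main, line 39
  9 — scan_readings, line 24
A correct fix: line 29: replace `acc` with `bound`.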